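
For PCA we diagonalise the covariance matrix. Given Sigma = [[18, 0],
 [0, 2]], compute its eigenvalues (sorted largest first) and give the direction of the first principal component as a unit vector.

Step 1 — characteristic polynomial of 2×2 Sigma:
  det(Sigma - λI) = λ² - trace · λ + det = 0.
  trace = 18 + 2 = 20, det = 18·2 - (0)² = 36.
Step 2 — discriminant:
  Δ = trace² - 4·det = 400 - 144 = 256.
Step 3 — eigenvalues:
  λ = (trace ± √Δ)/2 = (20 ± 16)/2,
  λ_1 = 18,  λ_2 = 2.

Step 4 — unit eigenvector for λ_1: Sigma is diagonal, so its eigenvectors are the coordinate axes. λ_1 = 18 is the diagonal entry on the first coordinate axis, hence
  v_1 = (1, 0) (||v_1|| = 1).

λ_1 = 18,  λ_2 = 2;  v_1 ≈ (1, 0)


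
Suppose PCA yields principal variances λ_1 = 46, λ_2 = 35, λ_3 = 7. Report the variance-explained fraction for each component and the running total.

Step 1 — total variance = trace(Sigma) = Σ λ_i = 46 + 35 + 7 = 88.

Step 2 — fraction explained by component i = λ_i / Σ λ:
  PC1: 46/88 = 0.5227
  PC2: 35/88 = 0.3977
  PC3: 7/88 = 0.0795

Step 3 — cumulative fraction after k components = (λ_1 + ... + λ_k) / Σ λ:
  k = 1: 46/88 = 0.5227
  k = 2: (46 + 35)/88 = 81/88 = 0.9205
  k = 3: (46 + 35 + 7)/88 = 88/88 = 1

Summary (fraction, with percent):

explained: PC1 0.5227 (52.27%), PC2 0.3977 (39.77%), PC3 0.0795 (7.95%);  cumulative: 0.5227, 0.9205, 1


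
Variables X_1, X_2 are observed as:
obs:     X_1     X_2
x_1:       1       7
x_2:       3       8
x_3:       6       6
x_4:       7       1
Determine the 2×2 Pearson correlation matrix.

Step 1 — column means:
  mean(X_1) = (1 + 3 + 6 + 7) / 4 = 17/4 = 4.25
  mean(X_2) = (7 + 8 + 6 + 1) / 4 = 22/4 = 5.5

Step 2 — sample variances and covariances s[i,j] = (1/(n-1)) · Σ_k (x_{k,i} - mean_i) · (x_{k,j} - mean_j), with n-1 = 3:
  s[X_1,X_1] = ((-3.25)·(-3.25) + (-1.25)·(-1.25) + (1.75)·(1.75) + (2.75)·(2.75)) / 3 = 22.75/3 = 7.5833
  s[X_1,X_2] = ((-3.25)·(1.5) + (-1.25)·(2.5) + (1.75)·(0.5) + (2.75)·(-4.5)) / 3 = -19.5/3 = -6.5
  s[X_2,X_2] = ((1.5)·(1.5) + (2.5)·(2.5) + (0.5)·(0.5) + (-4.5)·(-4.5)) / 3 = 29/3 = 9.6667
  Sample standard deviations s_i = √(s[i,i]):
  s(X_1) = √(7.5833) = 2.7538
  s(X_2) = √(9.6667) = 3.1091

Step 3 — r_{ij} = s_{ij} / (s_i · s_j):
  r[X_1,X_1] = 1 (diagonal).
  r[X_1,X_2] = -6.5 / (2.7538 · 3.1091) = -6.5 / 8.5619 = -0.7592
  r[X_2,X_2] = 1 (diagonal).

R is symmetric with unit diagonal. Assembling:

R = [[1, -0.7592],
 [-0.7592, 1]]


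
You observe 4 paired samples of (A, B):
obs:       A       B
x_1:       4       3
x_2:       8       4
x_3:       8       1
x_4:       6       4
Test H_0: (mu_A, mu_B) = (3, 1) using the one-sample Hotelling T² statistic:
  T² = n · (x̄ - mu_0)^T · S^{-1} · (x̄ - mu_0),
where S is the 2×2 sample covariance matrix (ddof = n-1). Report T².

Step 1 — sample mean vector:
  mean(A) = (4 + 8 + 8 + 6) / 4 = 26/4 = 6.5
  mean(B) = (3 + 4 + 1 + 4) / 4 = 12/4 = 3
  x̄ = (6.5, 3),  deviation x̄ - mu_0 = (6.5, 3) - (3, 1) = (3.5, 2).

Step 2 — sample covariance matrix, S[i,j] = (1/(n-1)) · Σ_k (x_{k,i} - mean_i) · (x_{k,j} - mean_j), divisor n-1 = 3:
  S[A,A] = ((-2.5)·(-2.5) + (1.5)·(1.5) + (1.5)·(1.5) + (-0.5)·(-0.5)) / 3 = 11/3 = 3.6667
  S[A,B] = ((-2.5)·(0) + (1.5)·(1) + (1.5)·(-2) + (-0.5)·(1)) / 3 = -2/3 = -0.6667
  S[B,B] = ((0)·(0) + (1)·(1) + (-2)·(-2) + (1)·(1)) / 3 = 6/3 = 2
  S = [[3.6667, -0.6667],
 [-0.6667, 2]].

Step 3 — invert S. det(S) = 3.6667·2 - (-0.6667)² = 6.8889.
  S^{-1} = (1/det) · [[d, -b], [-b, a]] = [[0.2903, 0.0968],
 [0.0968, 0.5323]].

Step 4 — quadratic form (x̄ - mu_0)^T · S^{-1} · (x̄ - mu_0):
  S^{-1} · (x̄ - mu_0) = (1.2097, 1.4032),
  (x̄ - mu_0)^T · [...] = (3.5)·(1.2097) + (2)·(1.4032) = 7.0403.

Step 5 — scale by n: T² = 4 · 7.0403 = 28.1613.

T² ≈ 28.1613


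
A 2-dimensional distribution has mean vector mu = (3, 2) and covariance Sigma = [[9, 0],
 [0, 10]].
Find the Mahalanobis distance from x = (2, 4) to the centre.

Step 1 — centre the observation: (x - mu) = (-1, 2).

Step 2 — invert Sigma. det(Sigma) = 9·10 - (0)² = 90.
  Sigma^{-1} = (1/det) · [[d, -b], [-b, a]] = [[0.1111, 0],
 [0, 0.1]].

Step 3 — form the quadratic (x - mu)^T · Sigma^{-1} · (x - mu):
  Sigma^{-1} · (x - mu) = (-0.1111, 0.2).
  (x - mu)^T · [Sigma^{-1} · (x - mu)] = (-1)·(-0.1111) + (2)·(0.2) = 0.5111.

Step 4 — take square root: d = √(0.5111) ≈ 0.7149.

d(x, mu) = √(0.5111) ≈ 0.7149


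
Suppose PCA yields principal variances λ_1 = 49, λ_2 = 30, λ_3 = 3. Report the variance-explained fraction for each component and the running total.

Step 1 — total variance = trace(Sigma) = Σ λ_i = 49 + 30 + 3 = 82.

Step 2 — fraction explained by component i = λ_i / Σ λ:
  PC1: 49/82 = 0.5976
  PC2: 30/82 = 0.3659
  PC3: 3/82 = 0.0366

Step 3 — cumulative fraction after k components = (λ_1 + ... + λ_k) / Σ λ:
  k = 1: 49/82 = 0.5976
  k = 2: (49 + 30)/82 = 79/82 = 0.9634
  k = 3: (49 + 30 + 3)/82 = 82/82 = 1

Summary (fraction, with percent):

explained: PC1 0.5976 (59.76%), PC2 0.3659 (36.59%), PC3 0.0366 (3.66%);  cumulative: 0.5976, 0.9634, 1


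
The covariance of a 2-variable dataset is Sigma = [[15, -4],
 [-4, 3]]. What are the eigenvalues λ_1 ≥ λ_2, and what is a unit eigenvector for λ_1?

Step 1 — characteristic polynomial of 2×2 Sigma:
  det(Sigma - λI) = λ² - trace · λ + det = 0.
  trace = 15 + 3 = 18, det = 15·3 - (-4)² = 29.
Step 2 — discriminant:
  Δ = trace² - 4·det = 324 - 116 = 208.
Step 3 — eigenvalues:
  λ = (trace ± √Δ)/2 = (18 ± 14.4222)/2,
  λ_1 = 16.2111,  λ_2 = 1.7889.

Step 4 — unit eigenvector for λ_1: solve (Sigma - λ_1 I)v = 0. First row:
  (15 - 16.2111)·v_x + (-4)·v_y = 0, i.e. (-1.2111)·v_x + (-4)·v_y = 0,
  so v ∝ (b, λ_1 - a) = (-4, 1.2111); multiply by -1 so the first entry is positive: u = (4, -1.2111).
  ||u|| = √((4)² + (-1.2111)²) = √(17.4668) ≈ 4.1793,
  v_1 = u/||u|| ≈ (0.9571, -0.2898) (||v_1|| = 1).

λ_1 = 16.2111,  λ_2 = 1.7889;  v_1 ≈ (0.9571, -0.2898)


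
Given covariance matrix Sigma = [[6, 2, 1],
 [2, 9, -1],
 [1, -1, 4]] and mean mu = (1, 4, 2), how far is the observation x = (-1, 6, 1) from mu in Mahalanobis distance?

Step 1 — centre the observation: (x - mu) = (-2, 2, -1).

Step 2 — invert Sigma (cofactor / det for 3×3, or solve directly):
  Sigma^{-1} = [[0.1934, -0.0497, -0.0608],
 [-0.0497, 0.1271, 0.0442],
 [-0.0608, 0.0442, 0.2762]].

Step 3 — form the quadratic (x - mu)^T · Sigma^{-1} · (x - mu):
  Sigma^{-1} · (x - mu) = (-0.4254, 0.3094, -0.0663).
  (x - mu)^T · [Sigma^{-1} · (x - mu)] = (-2)·(-0.4254) + (2)·(0.3094) + (-1)·(-0.0663) = 1.5359.

Step 4 — take square root: d = √(1.5359) ≈ 1.2393.

d(x, mu) = √(1.5359) ≈ 1.2393


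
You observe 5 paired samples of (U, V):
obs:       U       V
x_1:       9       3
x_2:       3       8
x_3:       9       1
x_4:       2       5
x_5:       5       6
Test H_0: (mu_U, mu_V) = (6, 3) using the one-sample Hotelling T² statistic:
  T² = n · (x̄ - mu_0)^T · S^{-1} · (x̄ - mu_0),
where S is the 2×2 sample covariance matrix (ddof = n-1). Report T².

Step 1 — sample mean vector:
  mean(U) = (9 + 3 + 9 + 2 + 5) / 5 = 28/5 = 5.6
  mean(V) = (3 + 8 + 1 + 5 + 6) / 5 = 23/5 = 4.6
  x̄ = (5.6, 4.6),  deviation x̄ - mu_0 = (5.6, 4.6) - (6, 3) = (-0.4, 1.6).

Step 2 — sample covariance matrix, S[i,j] = (1/(n-1)) · Σ_k (x_{k,i} - mean_i) · (x_{k,j} - mean_j), divisor n-1 = 4:
  S[U,U] = ((3.4)·(3.4) + (-2.6)·(-2.6) + (3.4)·(3.4) + (-3.6)·(-3.6) + (-0.6)·(-0.6)) / 4 = 43.2/4 = 10.8
  S[U,V] = ((3.4)·(-1.6) + (-2.6)·(3.4) + (3.4)·(-3.6) + (-3.6)·(0.4) + (-0.6)·(1.4)) / 4 = -28.8/4 = -7.2
  S[V,V] = ((-1.6)·(-1.6) + (3.4)·(3.4) + (-3.6)·(-3.6) + (0.4)·(0.4) + (1.4)·(1.4)) / 4 = 29.2/4 = 7.3
  S = [[10.8, -7.2],
 [-7.2, 7.3]].

Step 3 — invert S. det(S) = 10.8·7.3 - (-7.2)² = 27.
  S^{-1} = (1/det) · [[d, -b], [-b, a]] = [[0.2704, 0.2667],
 [0.2667, 0.4]].

Step 4 — quadratic form (x̄ - mu_0)^T · S^{-1} · (x̄ - mu_0):
  S^{-1} · (x̄ - mu_0) = (0.3185, 0.5333),
  (x̄ - mu_0)^T · [...] = (-0.4)·(0.3185) + (1.6)·(0.5333) = 0.7259.

Step 5 — scale by n: T² = 5 · 0.7259 = 3.6296.

T² ≈ 3.6296


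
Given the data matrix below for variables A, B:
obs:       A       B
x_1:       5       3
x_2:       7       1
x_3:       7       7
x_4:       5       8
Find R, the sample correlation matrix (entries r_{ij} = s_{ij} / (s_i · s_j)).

Step 1 — column means:
  mean(A) = (5 + 7 + 7 + 5) / 4 = 24/4 = 6
  mean(B) = (3 + 1 + 7 + 8) / 4 = 19/4 = 4.75

Step 2 — sample variances and covariances s[i,j] = (1/(n-1)) · Σ_k (x_{k,i} - mean_i) · (x_{k,j} - mean_j), with n-1 = 3:
  s[A,A] = ((-1)·(-1) + (1)·(1) + (1)·(1) + (-1)·(-1)) / 3 = 4/3 = 1.3333
  s[A,B] = ((-1)·(-1.75) + (1)·(-3.75) + (1)·(2.25) + (-1)·(3.25)) / 3 = -3/3 = -1
  s[B,B] = ((-1.75)·(-1.75) + (-3.75)·(-3.75) + (2.25)·(2.25) + (3.25)·(3.25)) / 3 = 32.75/3 = 10.9167
  Sample standard deviations s_i = √(s[i,i]):
  s(A) = √(1.3333) = 1.1547
  s(B) = √(10.9167) = 3.304

Step 3 — r_{ij} = s_{ij} / (s_i · s_j):
  r[A,A] = 1 (diagonal).
  r[A,B] = -1 / (1.1547 · 3.304) = -1 / 3.8152 = -0.2621
  r[B,B] = 1 (diagonal).

R is symmetric with unit diagonal. Assembling:

R = [[1, -0.2621],
 [-0.2621, 1]]


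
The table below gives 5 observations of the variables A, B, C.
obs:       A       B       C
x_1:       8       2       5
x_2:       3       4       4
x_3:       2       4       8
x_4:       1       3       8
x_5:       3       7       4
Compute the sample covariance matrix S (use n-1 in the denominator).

Step 1 — column means:
  mean(A) = (8 + 3 + 2 + 1 + 3) / 5 = 17/5 = 3.4
  mean(B) = (2 + 4 + 4 + 3 + 7) / 5 = 20/5 = 4
  mean(C) = (5 + 4 + 8 + 8 + 4) / 5 = 29/5 = 5.8

Step 2 — sample covariance S[i,j] = (1/(n-1)) · Σ_k (x_{k,i} - mean_i) · (x_{k,j} - mean_j), with n-1 = 4.
  S[A,A] = ((4.6)·(4.6) + (-0.4)·(-0.4) + (-1.4)·(-1.4) + (-2.4)·(-2.4) + (-0.4)·(-0.4)) / 4 = 29.2/4 = 7.3
  S[A,B] = ((4.6)·(-2) + (-0.4)·(0) + (-1.4)·(0) + (-2.4)·(-1) + (-0.4)·(3)) / 4 = -8/4 = -2
  S[A,C] = ((4.6)·(-0.8) + (-0.4)·(-1.8) + (-1.4)·(2.2) + (-2.4)·(2.2) + (-0.4)·(-1.8)) / 4 = -10.6/4 = -2.65
  S[B,B] = ((-2)·(-2) + (0)·(0) + (0)·(0) + (-1)·(-1) + (3)·(3)) / 4 = 14/4 = 3.5
  S[B,C] = ((-2)·(-0.8) + (0)·(-1.8) + (0)·(2.2) + (-1)·(2.2) + (3)·(-1.8)) / 4 = -6/4 = -1.5
  S[C,C] = ((-0.8)·(-0.8) + (-1.8)·(-1.8) + (2.2)·(2.2) + (2.2)·(2.2) + (-1.8)·(-1.8)) / 4 = 16.8/4 = 4.2

S is symmetric (S[j,i] = S[i,j]). Assembling:

S = [[7.3, -2, -2.65],
 [-2, 3.5, -1.5],
 [-2.65, -1.5, 4.2]]


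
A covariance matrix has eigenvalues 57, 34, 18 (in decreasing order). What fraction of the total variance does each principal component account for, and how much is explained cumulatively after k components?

Step 1 — total variance = trace(Sigma) = Σ λ_i = 57 + 34 + 18 = 109.

Step 2 — fraction explained by component i = λ_i / Σ λ:
  PC1: 57/109 = 0.5229
  PC2: 34/109 = 0.3119
  PC3: 18/109 = 0.1651

Step 3 — cumulative fraction after k components = (λ_1 + ... + λ_k) / Σ λ:
  k = 1: 57/109 = 0.5229
  k = 2: (57 + 34)/109 = 91/109 = 0.8349
  k = 3: (57 + 34 + 18)/109 = 109/109 = 1

Summary (fraction, with percent):

explained: PC1 0.5229 (52.29%), PC2 0.3119 (31.19%), PC3 0.1651 (16.51%);  cumulative: 0.5229, 0.8349, 1


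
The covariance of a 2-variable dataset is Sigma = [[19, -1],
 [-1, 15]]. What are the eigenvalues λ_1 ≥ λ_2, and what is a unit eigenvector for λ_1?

Step 1 — characteristic polynomial of 2×2 Sigma:
  det(Sigma - λI) = λ² - trace · λ + det = 0.
  trace = 19 + 15 = 34, det = 19·15 - (-1)² = 284.
Step 2 — discriminant:
  Δ = trace² - 4·det = 1156 - 1136 = 20.
Step 3 — eigenvalues:
  λ = (trace ± √Δ)/2 = (34 ± 4.4721)/2,
  λ_1 = 19.2361,  λ_2 = 14.7639.

Step 4 — unit eigenvector for λ_1: solve (Sigma - λ_1 I)v = 0. First row:
  (19 - 19.2361)·v_x + (-1)·v_y = 0, i.e. (-0.2361)·v_x + (-1)·v_y = 0,
  so v ∝ (b, λ_1 - a) = (-1, 0.2361); multiply by -1 so the first entry is positive: u = (1, -0.2361).
  ||u|| = √((1)² + (-0.2361)²) = √(1.0557) ≈ 1.0275,
  v_1 = u/||u|| ≈ (0.9732, -0.2298) (||v_1|| = 1).

λ_1 = 19.2361,  λ_2 = 14.7639;  v_1 ≈ (0.9732, -0.2298)


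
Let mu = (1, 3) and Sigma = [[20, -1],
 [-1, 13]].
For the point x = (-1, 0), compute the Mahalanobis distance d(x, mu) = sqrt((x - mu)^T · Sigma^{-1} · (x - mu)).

Step 1 — centre the observation: (x - mu) = (-2, -3).

Step 2 — invert Sigma. det(Sigma) = 20·13 - (-1)² = 259.
  Sigma^{-1} = (1/det) · [[d, -b], [-b, a]] = [[0.0502, 0.0039],
 [0.0039, 0.0772]].

Step 3 — form the quadratic (x - mu)^T · Sigma^{-1} · (x - mu):
  Sigma^{-1} · (x - mu) = (-0.112, -0.2394).
  (x - mu)^T · [Sigma^{-1} · (x - mu)] = (-2)·(-0.112) + (-3)·(-0.2394) = 0.9421.

Step 4 — take square root: d = √(0.9421) ≈ 0.9706.

d(x, mu) = √(0.9421) ≈ 0.9706


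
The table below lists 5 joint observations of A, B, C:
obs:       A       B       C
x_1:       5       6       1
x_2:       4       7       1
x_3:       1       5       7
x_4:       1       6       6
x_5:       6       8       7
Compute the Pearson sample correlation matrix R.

Step 1 — column means:
  mean(A) = (5 + 4 + 1 + 1 + 6) / 5 = 17/5 = 3.4
  mean(B) = (6 + 7 + 5 + 6 + 8) / 5 = 32/5 = 6.4
  mean(C) = (1 + 1 + 7 + 6 + 7) / 5 = 22/5 = 4.4

Step 2 — sample variances and covariances s[i,j] = (1/(n-1)) · Σ_k (x_{k,i} - mean_i) · (x_{k,j} - mean_j), with n-1 = 4:
  s[A,A] = ((1.6)·(1.6) + (0.6)·(0.6) + (-2.4)·(-2.4) + (-2.4)·(-2.4) + (2.6)·(2.6)) / 4 = 21.2/4 = 5.3
  s[A,B] = ((1.6)·(-0.4) + (0.6)·(0.6) + (-2.4)·(-1.4) + (-2.4)·(-0.4) + (2.6)·(1.6)) / 4 = 8.2/4 = 2.05
  s[A,C] = ((1.6)·(-3.4) + (0.6)·(-3.4) + (-2.4)·(2.6) + (-2.4)·(1.6) + (2.6)·(2.6)) / 4 = -10.8/4 = -2.7
  s[B,B] = ((-0.4)·(-0.4) + (0.6)·(0.6) + (-1.4)·(-1.4) + (-0.4)·(-0.4) + (1.6)·(1.6)) / 4 = 5.2/4 = 1.3
  s[B,C] = ((-0.4)·(-3.4) + (0.6)·(-3.4) + (-1.4)·(2.6) + (-0.4)·(1.6) + (1.6)·(2.6)) / 4 = -0.8/4 = -0.2
  s[C,C] = ((-3.4)·(-3.4) + (-3.4)·(-3.4) + (2.6)·(2.6) + (1.6)·(1.6) + (2.6)·(2.6)) / 4 = 39.2/4 = 9.8
  Sample standard deviations s_i = √(s[i,i]):
  s(A) = √(5.3) = 2.3022
  s(B) = √(1.3) = 1.1402
  s(C) = √(9.8) = 3.1305

Step 3 — r_{ij} = s_{ij} / (s_i · s_j):
  r[A,A] = 1 (diagonal).
  r[A,B] = 2.05 / (2.3022 · 1.1402) = 2.05 / 2.6249 = 0.781
  r[A,C] = -2.7 / (2.3022 · 3.1305) = -2.7 / 7.2069 = -0.3746
  r[B,B] = 1 (diagonal).
  r[B,C] = -0.2 / (1.1402 · 3.1305) = -0.2 / 3.5693 = -0.056
  r[C,C] = 1 (diagonal).

R is symmetric with unit diagonal. Assembling:

R = [[1, 0.781, -0.3746],
 [0.781, 1, -0.056],
 [-0.3746, -0.056, 1]]


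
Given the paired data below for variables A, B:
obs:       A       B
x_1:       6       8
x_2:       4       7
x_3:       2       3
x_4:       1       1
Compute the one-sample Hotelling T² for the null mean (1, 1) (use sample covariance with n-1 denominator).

Step 1 — sample mean vector:
  mean(A) = (6 + 4 + 2 + 1) / 4 = 13/4 = 3.25
  mean(B) = (8 + 7 + 3 + 1) / 4 = 19/4 = 4.75
  x̄ = (3.25, 4.75),  deviation x̄ - mu_0 = (3.25, 4.75) - (1, 1) = (2.25, 3.75).

Step 2 — sample covariance matrix, S[i,j] = (1/(n-1)) · Σ_k (x_{k,i} - mean_i) · (x_{k,j} - mean_j), divisor n-1 = 3:
  S[A,A] = ((2.75)·(2.75) + (0.75)·(0.75) + (-1.25)·(-1.25) + (-2.25)·(-2.25)) / 3 = 14.75/3 = 4.9167
  S[A,B] = ((2.75)·(3.25) + (0.75)·(2.25) + (-1.25)·(-1.75) + (-2.25)·(-3.75)) / 3 = 21.25/3 = 7.0833
  S[B,B] = ((3.25)·(3.25) + (2.25)·(2.25) + (-1.75)·(-1.75) + (-3.75)·(-3.75)) / 3 = 32.75/3 = 10.9167
  S = [[4.9167, 7.0833],
 [7.0833, 10.9167]].

Step 3 — invert S. det(S) = 4.9167·10.9167 - (7.0833)² = 3.5.
  S^{-1} = (1/det) · [[d, -b], [-b, a]] = [[3.119, -2.0238],
 [-2.0238, 1.4048]].

Step 4 — quadratic form (x̄ - mu_0)^T · S^{-1} · (x̄ - mu_0):
  S^{-1} · (x̄ - mu_0) = (-0.5714, 0.7143),
  (x̄ - mu_0)^T · [...] = (2.25)·(-0.5714) + (3.75)·(0.7143) = 1.3929.

Step 5 — scale by n: T² = 4 · 1.3929 = 5.5714.

T² ≈ 5.5714


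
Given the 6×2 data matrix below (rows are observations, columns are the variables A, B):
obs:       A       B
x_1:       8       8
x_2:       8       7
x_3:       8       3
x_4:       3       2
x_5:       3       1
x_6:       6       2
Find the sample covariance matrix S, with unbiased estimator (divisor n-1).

Step 1 — column means:
  mean(A) = (8 + 8 + 8 + 3 + 3 + 6) / 6 = 36/6 = 6
  mean(B) = (8 + 7 + 3 + 2 + 1 + 2) / 6 = 23/6 = 3.8333

Step 2 — sample covariance S[i,j] = (1/(n-1)) · Σ_k (x_{k,i} - mean_i) · (x_{k,j} - mean_j), with n-1 = 5.
  S[A,A] = ((2)·(2) + (2)·(2) + (2)·(2) + (-3)·(-3) + (-3)·(-3) + (0)·(0)) / 5 = 30/5 = 6
  S[A,B] = ((2)·(4.1667) + (2)·(3.1667) + (2)·(-0.8333) + (-3)·(-1.8333) + (-3)·(-2.8333) + (0)·(-1.8333)) / 5 = 27/5 = 5.4
  S[B,B] = ((4.1667)·(4.1667) + (3.1667)·(3.1667) + (-0.8333)·(-0.8333) + (-1.8333)·(-1.8333) + (-2.8333)·(-2.8333) + (-1.8333)·(-1.8333)) / 5 = 42.8333/5 = 8.5667

S is symmetric (S[j,i] = S[i,j]). Assembling:

S = [[6, 5.4],
 [5.4, 8.5667]]


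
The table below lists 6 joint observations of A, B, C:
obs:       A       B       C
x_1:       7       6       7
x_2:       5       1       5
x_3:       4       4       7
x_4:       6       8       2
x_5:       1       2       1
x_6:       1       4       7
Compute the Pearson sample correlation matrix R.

Step 1 — column means:
  mean(A) = (7 + 5 + 4 + 6 + 1 + 1) / 6 = 24/6 = 4
  mean(B) = (6 + 1 + 4 + 8 + 2 + 4) / 6 = 25/6 = 4.1667
  mean(C) = (7 + 5 + 7 + 2 + 1 + 7) / 6 = 29/6 = 4.8333

Step 2 — sample variances and covariances s[i,j] = (1/(n-1)) · Σ_k (x_{k,i} - mean_i) · (x_{k,j} - mean_j), with n-1 = 5:
  s[A,A] = ((3)·(3) + (1)·(1) + (0)·(0) + (2)·(2) + (-3)·(-3) + (-3)·(-3)) / 5 = 32/5 = 6.4
  s[A,B] = ((3)·(1.8333) + (1)·(-3.1667) + (0)·(-0.1667) + (2)·(3.8333) + (-3)·(-2.1667) + (-3)·(-0.1667)) / 5 = 17/5 = 3.4
  s[A,C] = ((3)·(2.1667) + (1)·(0.1667) + (0)·(2.1667) + (2)·(-2.8333) + (-3)·(-3.8333) + (-3)·(2.1667)) / 5 = 6/5 = 1.2
  s[B,B] = ((1.8333)·(1.8333) + (-3.1667)·(-3.1667) + (-0.1667)·(-0.1667) + (3.8333)·(3.8333) + (-2.1667)·(-2.1667) + (-0.1667)·(-0.1667)) / 5 = 32.8333/5 = 6.5667
  s[B,C] = ((1.8333)·(2.1667) + (-3.1667)·(0.1667) + (-0.1667)·(2.1667) + (3.8333)·(-2.8333) + (-2.1667)·(-3.8333) + (-0.1667)·(2.1667)) / 5 = 0.1667/5 = 0.0333
  s[C,C] = ((2.1667)·(2.1667) + (0.1667)·(0.1667) + (2.1667)·(2.1667) + (-2.8333)·(-2.8333) + (-3.8333)·(-3.8333) + (2.1667)·(2.1667)) / 5 = 36.8333/5 = 7.3667
  Sample standard deviations s_i = √(s[i,i]):
  s(A) = √(6.4) = 2.5298
  s(B) = √(6.5667) = 2.5626
  s(C) = √(7.3667) = 2.7142

Step 3 — r_{ij} = s_{ij} / (s_i · s_j):
  r[A,A] = 1 (diagonal).
  r[A,B] = 3.4 / (2.5298 · 2.5626) = 3.4 / 6.4828 = 0.5245
  r[A,C] = 1.2 / (2.5298 · 2.7142) = 1.2 / 6.8663 = 0.1748
  r[B,B] = 1 (diagonal).
  r[B,C] = 0.0333 / (2.5626 · 2.7142) = 0.0333 / 6.9552 = 0.0048
  r[C,C] = 1 (diagonal).

R is symmetric with unit diagonal. Assembling:

R = [[1, 0.5245, 0.1748],
 [0.5245, 1, 0.0048],
 [0.1748, 0.0048, 1]]


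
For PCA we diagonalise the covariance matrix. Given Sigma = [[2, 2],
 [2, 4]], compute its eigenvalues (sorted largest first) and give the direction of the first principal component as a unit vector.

Step 1 — characteristic polynomial of 2×2 Sigma:
  det(Sigma - λI) = λ² - trace · λ + det = 0.
  trace = 2 + 4 = 6, det = 2·4 - (2)² = 4.
Step 2 — discriminant:
  Δ = trace² - 4·det = 36 - 16 = 20.
Step 3 — eigenvalues:
  λ = (trace ± √Δ)/2 = (6 ± 4.4721)/2,
  λ_1 = 5.2361,  λ_2 = 0.7639.

Step 4 — unit eigenvector for λ_1: solve (Sigma - λ_1 I)v = 0. First row:
  (2 - 5.2361)·v_x + (2)·v_y = 0, i.e. (-3.2361)·v_x + (2)·v_y = 0,
  so v ∝ (b, λ_1 - a) = (2, 3.2361) = u.
  ||u|| = √((2)² + (3.2361)²) = √(14.4721) ≈ 3.8042,
  v_1 = u/||u|| ≈ (0.5257, 0.8507) (||v_1|| = 1).

λ_1 = 5.2361,  λ_2 = 0.7639;  v_1 ≈ (0.5257, 0.8507)


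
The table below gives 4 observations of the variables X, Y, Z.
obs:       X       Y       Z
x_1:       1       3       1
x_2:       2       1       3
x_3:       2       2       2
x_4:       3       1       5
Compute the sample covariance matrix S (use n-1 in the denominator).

Step 1 — column means:
  mean(X) = (1 + 2 + 2 + 3) / 4 = 8/4 = 2
  mean(Y) = (3 + 1 + 2 + 1) / 4 = 7/4 = 1.75
  mean(Z) = (1 + 3 + 2 + 5) / 4 = 11/4 = 2.75

Step 2 — sample covariance S[i,j] = (1/(n-1)) · Σ_k (x_{k,i} - mean_i) · (x_{k,j} - mean_j), with n-1 = 3.
  S[X,X] = ((-1)·(-1) + (0)·(0) + (0)·(0) + (1)·(1)) / 3 = 2/3 = 0.6667
  S[X,Y] = ((-1)·(1.25) + (0)·(-0.75) + (0)·(0.25) + (1)·(-0.75)) / 3 = -2/3 = -0.6667
  S[X,Z] = ((-1)·(-1.75) + (0)·(0.25) + (0)·(-0.75) + (1)·(2.25)) / 3 = 4/3 = 1.3333
  S[Y,Y] = ((1.25)·(1.25) + (-0.75)·(-0.75) + (0.25)·(0.25) + (-0.75)·(-0.75)) / 3 = 2.75/3 = 0.9167
  S[Y,Z] = ((1.25)·(-1.75) + (-0.75)·(0.25) + (0.25)·(-0.75) + (-0.75)·(2.25)) / 3 = -4.25/3 = -1.4167
  S[Z,Z] = ((-1.75)·(-1.75) + (0.25)·(0.25) + (-0.75)·(-0.75) + (2.25)·(2.25)) / 3 = 8.75/3 = 2.9167

S is symmetric (S[j,i] = S[i,j]). Assembling:

S = [[0.6667, -0.6667, 1.3333],
 [-0.6667, 0.9167, -1.4167],
 [1.3333, -1.4167, 2.9167]]


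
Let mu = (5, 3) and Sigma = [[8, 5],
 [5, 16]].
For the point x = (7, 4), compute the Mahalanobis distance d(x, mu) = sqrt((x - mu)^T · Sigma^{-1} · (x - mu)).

Step 1 — centre the observation: (x - mu) = (2, 1).

Step 2 — invert Sigma. det(Sigma) = 8·16 - (5)² = 103.
  Sigma^{-1} = (1/det) · [[d, -b], [-b, a]] = [[0.1553, -0.0485],
 [-0.0485, 0.0777]].

Step 3 — form the quadratic (x - mu)^T · Sigma^{-1} · (x - mu):
  Sigma^{-1} · (x - mu) = (0.2621, -0.0194).
  (x - mu)^T · [Sigma^{-1} · (x - mu)] = (2)·(0.2621) + (1)·(-0.0194) = 0.5049.

Step 4 — take square root: d = √(0.5049) ≈ 0.7105.

d(x, mu) = √(0.5049) ≈ 0.7105


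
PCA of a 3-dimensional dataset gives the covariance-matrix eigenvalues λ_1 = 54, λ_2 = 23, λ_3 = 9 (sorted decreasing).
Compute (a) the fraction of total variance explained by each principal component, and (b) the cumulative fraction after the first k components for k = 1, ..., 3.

Step 1 — total variance = trace(Sigma) = Σ λ_i = 54 + 23 + 9 = 86.

Step 2 — fraction explained by component i = λ_i / Σ λ:
  PC1: 54/86 = 0.6279
  PC2: 23/86 = 0.2674
  PC3: 9/86 = 0.1047

Step 3 — cumulative fraction after k components = (λ_1 + ... + λ_k) / Σ λ:
  k = 1: 54/86 = 0.6279
  k = 2: (54 + 23)/86 = 77/86 = 0.8953
  k = 3: (54 + 23 + 9)/86 = 86/86 = 1

Summary (fraction, with percent):

explained: PC1 0.6279 (62.79%), PC2 0.2674 (26.74%), PC3 0.1047 (10.47%);  cumulative: 0.6279, 0.8953, 1


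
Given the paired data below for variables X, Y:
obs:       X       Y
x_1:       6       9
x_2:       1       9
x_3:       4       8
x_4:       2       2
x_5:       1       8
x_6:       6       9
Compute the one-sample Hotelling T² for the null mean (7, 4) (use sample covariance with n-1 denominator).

Step 1 — sample mean vector:
  mean(X) = (6 + 1 + 4 + 2 + 1 + 6) / 6 = 20/6 = 3.3333
  mean(Y) = (9 + 9 + 8 + 2 + 8 + 9) / 6 = 45/6 = 7.5
  x̄ = (3.3333, 7.5),  deviation x̄ - mu_0 = (3.3333, 7.5) - (7, 4) = (-3.6667, 3.5).

Step 2 — sample covariance matrix, S[i,j] = (1/(n-1)) · Σ_k (x_{k,i} - mean_i) · (x_{k,j} - mean_j), divisor n-1 = 5:
  S[X,X] = ((2.6667)·(2.6667) + (-2.3333)·(-2.3333) + (0.6667)·(0.6667) + (-1.3333)·(-1.3333) + (-2.3333)·(-2.3333) + (2.6667)·(2.6667)) / 5 = 27.3333/5 = 5.4667
  S[X,Y] = ((2.6667)·(1.5) + (-2.3333)·(1.5) + (0.6667)·(0.5) + (-1.3333)·(-5.5) + (-2.3333)·(0.5) + (2.6667)·(1.5)) / 5 = 11/5 = 2.2
  S[Y,Y] = ((1.5)·(1.5) + (1.5)·(1.5) + (0.5)·(0.5) + (-5.5)·(-5.5) + (0.5)·(0.5) + (1.5)·(1.5)) / 5 = 37.5/5 = 7.5
  S = [[5.4667, 2.2],
 [2.2, 7.5]].

Step 3 — invert S. det(S) = 5.4667·7.5 - (2.2)² = 36.16.
  S^{-1} = (1/det) · [[d, -b], [-b, a]] = [[0.2074, -0.0608],
 [-0.0608, 0.1512]].

Step 4 — quadratic form (x̄ - mu_0)^T · S^{-1} · (x̄ - mu_0):
  S^{-1} · (x̄ - mu_0) = (-0.9735, 0.7522),
  (x̄ - mu_0)^T · [...] = (-3.6667)·(-0.9735) + (3.5)·(0.7522) = 6.2021.

Step 5 — scale by n: T² = 6 · 6.2021 = 37.2124.

T² ≈ 37.2124


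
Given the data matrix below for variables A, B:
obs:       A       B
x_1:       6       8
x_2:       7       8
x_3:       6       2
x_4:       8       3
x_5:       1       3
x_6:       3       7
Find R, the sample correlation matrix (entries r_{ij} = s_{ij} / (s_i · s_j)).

Step 1 — column means:
  mean(A) = (6 + 7 + 6 + 8 + 1 + 3) / 6 = 31/6 = 5.1667
  mean(B) = (8 + 8 + 2 + 3 + 3 + 7) / 6 = 31/6 = 5.1667

Step 2 — sample variances and covariances s[i,j] = (1/(n-1)) · Σ_k (x_{k,i} - mean_i) · (x_{k,j} - mean_j), with n-1 = 5:
  s[A,A] = ((0.8333)·(0.8333) + (1.8333)·(1.8333) + (0.8333)·(0.8333) + (2.8333)·(2.8333) + (-4.1667)·(-4.1667) + (-2.1667)·(-2.1667)) / 5 = 34.8333/5 = 6.9667
  s[A,B] = ((0.8333)·(2.8333) + (1.8333)·(2.8333) + (0.8333)·(-3.1667) + (2.8333)·(-2.1667) + (-4.1667)·(-2.1667) + (-2.1667)·(1.8333)) / 5 = 3.8333/5 = 0.7667
  s[B,B] = ((2.8333)·(2.8333) + (2.8333)·(2.8333) + (-3.1667)·(-3.1667) + (-2.1667)·(-2.1667) + (-2.1667)·(-2.1667) + (1.8333)·(1.8333)) / 5 = 38.8333/5 = 7.7667
  Sample standard deviations s_i = √(s[i,i]):
  s(A) = √(6.9667) = 2.6394
  s(B) = √(7.7667) = 2.7869

Step 3 — r_{ij} = s_{ij} / (s_i · s_j):
  r[A,A] = 1 (diagonal).
  r[A,B] = 0.7667 / (2.6394 · 2.7869) = 0.7667 / 7.3558 = 0.1042
  r[B,B] = 1 (diagonal).

R is symmetric with unit diagonal. Assembling:

R = [[1, 0.1042],
 [0.1042, 1]]


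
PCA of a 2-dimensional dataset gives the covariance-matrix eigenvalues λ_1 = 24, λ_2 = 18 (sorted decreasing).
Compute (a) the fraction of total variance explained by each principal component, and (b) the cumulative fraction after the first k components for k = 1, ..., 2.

Step 1 — total variance = trace(Sigma) = Σ λ_i = 24 + 18 = 42.

Step 2 — fraction explained by component i = λ_i / Σ λ:
  PC1: 24/42 = 0.5714
  PC2: 18/42 = 0.4286

Step 3 — cumulative fraction after k components = (λ_1 + ... + λ_k) / Σ λ:
  k = 1: 24/42 = 0.5714
  k = 2: (24 + 18)/42 = 42/42 = 1

Summary (fraction, with percent):

explained: PC1 0.5714 (57.14%), PC2 0.4286 (42.86%);  cumulative: 0.5714, 1


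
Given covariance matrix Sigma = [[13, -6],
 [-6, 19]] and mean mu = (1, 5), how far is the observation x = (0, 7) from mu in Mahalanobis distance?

Step 1 — centre the observation: (x - mu) = (-1, 2).

Step 2 — invert Sigma. det(Sigma) = 13·19 - (-6)² = 211.
  Sigma^{-1} = (1/det) · [[d, -b], [-b, a]] = [[0.09, 0.0284],
 [0.0284, 0.0616]].

Step 3 — form the quadratic (x - mu)^T · Sigma^{-1} · (x - mu):
  Sigma^{-1} · (x - mu) = (-0.0332, 0.0948).
  (x - mu)^T · [Sigma^{-1} · (x - mu)] = (-1)·(-0.0332) + (2)·(0.0948) = 0.2227.

Step 4 — take square root: d = √(0.2227) ≈ 0.472.

d(x, mu) = √(0.2227) ≈ 0.472


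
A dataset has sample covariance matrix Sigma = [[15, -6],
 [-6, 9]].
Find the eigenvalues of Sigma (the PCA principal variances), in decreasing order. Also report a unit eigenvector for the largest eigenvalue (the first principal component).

Step 1 — characteristic polynomial of 2×2 Sigma:
  det(Sigma - λI) = λ² - trace · λ + det = 0.
  trace = 15 + 9 = 24, det = 15·9 - (-6)² = 99.
Step 2 — discriminant:
  Δ = trace² - 4·det = 576 - 396 = 180.
Step 3 — eigenvalues:
  λ = (trace ± √Δ)/2 = (24 ± 13.4164)/2,
  λ_1 = 18.7082,  λ_2 = 5.2918.

Step 4 — unit eigenvector for λ_1: solve (Sigma - λ_1 I)v = 0. First row:
  (15 - 18.7082)·v_x + (-6)·v_y = 0, i.e. (-3.7082)·v_x + (-6)·v_y = 0,
  so v ∝ (b, λ_1 - a) = (-6, 3.7082); multiply by -1 so the first entry is positive: u = (6, -3.7082).
  ||u|| = √((6)² + (-3.7082)²) = √(49.7508) ≈ 7.0534,
  v_1 = u/||u|| ≈ (0.8507, -0.5257) (||v_1|| = 1).

λ_1 = 18.7082,  λ_2 = 5.2918;  v_1 ≈ (0.8507, -0.5257)


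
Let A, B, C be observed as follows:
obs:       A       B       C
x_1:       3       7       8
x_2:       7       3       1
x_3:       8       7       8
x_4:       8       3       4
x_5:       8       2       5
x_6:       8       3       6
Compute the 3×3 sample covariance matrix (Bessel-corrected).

Step 1 — column means:
  mean(A) = (3 + 7 + 8 + 8 + 8 + 8) / 6 = 42/6 = 7
  mean(B) = (7 + 3 + 7 + 3 + 2 + 3) / 6 = 25/6 = 4.1667
  mean(C) = (8 + 1 + 8 + 4 + 5 + 6) / 6 = 32/6 = 5.3333

Step 2 — sample covariance S[i,j] = (1/(n-1)) · Σ_k (x_{k,i} - mean_i) · (x_{k,j} - mean_j), with n-1 = 5.
  S[A,A] = ((-4)·(-4) + (0)·(0) + (1)·(1) + (1)·(1) + (1)·(1) + (1)·(1)) / 5 = 20/5 = 4
  S[A,B] = ((-4)·(2.8333) + (0)·(-1.1667) + (1)·(2.8333) + (1)·(-1.1667) + (1)·(-2.1667) + (1)·(-1.1667)) / 5 = -13/5 = -2.6
  S[A,C] = ((-4)·(2.6667) + (0)·(-4.3333) + (1)·(2.6667) + (1)·(-1.3333) + (1)·(-0.3333) + (1)·(0.6667)) / 5 = -9/5 = -1.8
  S[B,B] = ((2.8333)·(2.8333) + (-1.1667)·(-1.1667) + (2.8333)·(2.8333) + (-1.1667)·(-1.1667) + (-2.1667)·(-2.1667) + (-1.1667)·(-1.1667)) / 5 = 24.8333/5 = 4.9667
  S[B,C] = ((2.8333)·(2.6667) + (-1.1667)·(-4.3333) + (2.8333)·(2.6667) + (-1.1667)·(-1.3333) + (-2.1667)·(-0.3333) + (-1.1667)·(0.6667)) / 5 = 21.6667/5 = 4.3333
  S[C,C] = ((2.6667)·(2.6667) + (-4.3333)·(-4.3333) + (2.6667)·(2.6667) + (-1.3333)·(-1.3333) + (-0.3333)·(-0.3333) + (0.6667)·(0.6667)) / 5 = 35.3333/5 = 7.0667

S is symmetric (S[j,i] = S[i,j]). Assembling:

S = [[4, -2.6, -1.8],
 [-2.6, 4.9667, 4.3333],
 [-1.8, 4.3333, 7.0667]]


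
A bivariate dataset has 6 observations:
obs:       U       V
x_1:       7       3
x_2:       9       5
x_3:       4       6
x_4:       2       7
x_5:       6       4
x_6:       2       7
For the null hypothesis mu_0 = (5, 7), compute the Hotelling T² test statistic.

Step 1 — sample mean vector:
  mean(U) = (7 + 9 + 4 + 2 + 6 + 2) / 6 = 30/6 = 5
  mean(V) = (3 + 5 + 6 + 7 + 4 + 7) / 6 = 32/6 = 5.3333
  x̄ = (5, 5.3333),  deviation x̄ - mu_0 = (5, 5.3333) - (5, 7) = (0, -1.6667).

Step 2 — sample covariance matrix, S[i,j] = (1/(n-1)) · Σ_k (x_{k,i} - mean_i) · (x_{k,j} - mean_j), divisor n-1 = 5:
  S[U,U] = ((2)·(2) + (4)·(4) + (-1)·(-1) + (-3)·(-3) + (1)·(1) + (-3)·(-3)) / 5 = 40/5 = 8
  S[U,V] = ((2)·(-2.3333) + (4)·(-0.3333) + (-1)·(0.6667) + (-3)·(1.6667) + (1)·(-1.3333) + (-3)·(1.6667)) / 5 = -18/5 = -3.6
  S[V,V] = ((-2.3333)·(-2.3333) + (-0.3333)·(-0.3333) + (0.6667)·(0.6667) + (1.6667)·(1.6667) + (-1.3333)·(-1.3333) + (1.6667)·(1.6667)) / 5 = 13.3333/5 = 2.6667
  S = [[8, -3.6],
 [-3.6, 2.6667]].

Step 3 — invert S. det(S) = 8·2.6667 - (-3.6)² = 8.3733.
  S^{-1} = (1/det) · [[d, -b], [-b, a]] = [[0.3185, 0.4299],
 [0.4299, 0.9554]].

Step 4 — quadratic form (x̄ - mu_0)^T · S^{-1} · (x̄ - mu_0):
  S^{-1} · (x̄ - mu_0) = (-0.7166, -1.5924),
  (x̄ - mu_0)^T · [...] = (0)·(-0.7166) + (-1.6667)·(-1.5924) = 2.6539.

Step 5 — scale by n: T² = 6 · 2.6539 = 15.9236.

T² ≈ 15.9236


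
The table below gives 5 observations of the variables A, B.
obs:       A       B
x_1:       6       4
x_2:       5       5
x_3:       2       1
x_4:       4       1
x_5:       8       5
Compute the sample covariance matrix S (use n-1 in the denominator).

Step 1 — column means:
  mean(A) = (6 + 5 + 2 + 4 + 8) / 5 = 25/5 = 5
  mean(B) = (4 + 5 + 1 + 1 + 5) / 5 = 16/5 = 3.2

Step 2 — sample covariance S[i,j] = (1/(n-1)) · Σ_k (x_{k,i} - mean_i) · (x_{k,j} - mean_j), with n-1 = 4.
  S[A,A] = ((1)·(1) + (0)·(0) + (-3)·(-3) + (-1)·(-1) + (3)·(3)) / 4 = 20/4 = 5
  S[A,B] = ((1)·(0.8) + (0)·(1.8) + (-3)·(-2.2) + (-1)·(-2.2) + (3)·(1.8)) / 4 = 15/4 = 3.75
  S[B,B] = ((0.8)·(0.8) + (1.8)·(1.8) + (-2.2)·(-2.2) + (-2.2)·(-2.2) + (1.8)·(1.8)) / 4 = 16.8/4 = 4.2

S is symmetric (S[j,i] = S[i,j]). Assembling:

S = [[5, 3.75],
 [3.75, 4.2]]


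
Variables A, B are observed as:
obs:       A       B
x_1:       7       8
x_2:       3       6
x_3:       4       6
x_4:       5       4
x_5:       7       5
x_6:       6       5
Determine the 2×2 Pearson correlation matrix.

Step 1 — column means:
  mean(A) = (7 + 3 + 4 + 5 + 7 + 6) / 6 = 32/6 = 5.3333
  mean(B) = (8 + 6 + 6 + 4 + 5 + 5) / 6 = 34/6 = 5.6667

Step 2 — sample variances and covariances s[i,j] = (1/(n-1)) · Σ_k (x_{k,i} - mean_i) · (x_{k,j} - mean_j), with n-1 = 5:
  s[A,A] = ((1.6667)·(1.6667) + (-2.3333)·(-2.3333) + (-1.3333)·(-1.3333) + (-0.3333)·(-0.3333) + (1.6667)·(1.6667) + (0.6667)·(0.6667)) / 5 = 13.3333/5 = 2.6667
  s[A,B] = ((1.6667)·(2.3333) + (-2.3333)·(0.3333) + (-1.3333)·(0.3333) + (-0.3333)·(-1.6667) + (1.6667)·(-0.6667) + (0.6667)·(-0.6667)) / 5 = 1.6667/5 = 0.3333
  s[B,B] = ((2.3333)·(2.3333) + (0.3333)·(0.3333) + (0.3333)·(0.3333) + (-1.6667)·(-1.6667) + (-0.6667)·(-0.6667) + (-0.6667)·(-0.6667)) / 5 = 9.3333/5 = 1.8667
  Sample standard deviations s_i = √(s[i,i]):
  s(A) = √(2.6667) = 1.633
  s(B) = √(1.8667) = 1.3663

Step 3 — r_{ij} = s_{ij} / (s_i · s_j):
  r[A,A] = 1 (diagonal).
  r[A,B] = 0.3333 / (1.633 · 1.3663) = 0.3333 / 2.2311 = 0.1494
  r[B,B] = 1 (diagonal).

R is symmetric with unit diagonal. Assembling:

R = [[1, 0.1494],
 [0.1494, 1]]


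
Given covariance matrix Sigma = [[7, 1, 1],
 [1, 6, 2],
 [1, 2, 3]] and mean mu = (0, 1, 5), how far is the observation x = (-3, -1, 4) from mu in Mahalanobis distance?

Step 1 — centre the observation: (x - mu) = (-3, -2, -1).

Step 2 — invert Sigma (cofactor / det for 3×3, or solve directly):
  Sigma^{-1} = [[0.1505, -0.0108, -0.043],
 [-0.0108, 0.2151, -0.1398],
 [-0.043, -0.1398, 0.4409]].

Step 3 — form the quadratic (x - mu)^T · Sigma^{-1} · (x - mu):
  Sigma^{-1} · (x - mu) = (-0.3871, -0.2581, -0.0323).
  (x - mu)^T · [Sigma^{-1} · (x - mu)] = (-3)·(-0.3871) + (-2)·(-0.2581) + (-1)·(-0.0323) = 1.7097.

Step 4 — take square root: d = √(1.7097) ≈ 1.3075.

d(x, mu) = √(1.7097) ≈ 1.3075


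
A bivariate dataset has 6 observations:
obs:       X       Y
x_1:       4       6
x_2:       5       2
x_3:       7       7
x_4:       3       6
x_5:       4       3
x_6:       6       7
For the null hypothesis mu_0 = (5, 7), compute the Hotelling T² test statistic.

Step 1 — sample mean vector:
  mean(X) = (4 + 5 + 7 + 3 + 4 + 6) / 6 = 29/6 = 4.8333
  mean(Y) = (6 + 2 + 7 + 6 + 3 + 7) / 6 = 31/6 = 5.1667
  x̄ = (4.8333, 5.1667),  deviation x̄ - mu_0 = (4.8333, 5.1667) - (5, 7) = (-0.1667, -1.8333).

Step 2 — sample covariance matrix, S[i,j] = (1/(n-1)) · Σ_k (x_{k,i} - mean_i) · (x_{k,j} - mean_j), divisor n-1 = 5:
  S[X,X] = ((-0.8333)·(-0.8333) + (0.1667)·(0.1667) + (2.1667)·(2.1667) + (-1.8333)·(-1.8333) + (-0.8333)·(-0.8333) + (1.1667)·(1.1667)) / 5 = 10.8333/5 = 2.1667
  S[X,Y] = ((-0.8333)·(0.8333) + (0.1667)·(-3.1667) + (2.1667)·(1.8333) + (-1.8333)·(0.8333) + (-0.8333)·(-2.1667) + (1.1667)·(1.8333)) / 5 = 5.1667/5 = 1.0333
  S[Y,Y] = ((0.8333)·(0.8333) + (-3.1667)·(-3.1667) + (1.8333)·(1.8333) + (0.8333)·(0.8333) + (-2.1667)·(-2.1667) + (1.8333)·(1.8333)) / 5 = 22.8333/5 = 4.5667
  S = [[2.1667, 1.0333],
 [1.0333, 4.5667]].

Step 3 — invert S. det(S) = 2.1667·4.5667 - (1.0333)² = 8.8267.
  S^{-1} = (1/det) · [[d, -b], [-b, a]] = [[0.5174, -0.1171],
 [-0.1171, 0.2455]].

Step 4 — quadratic form (x̄ - mu_0)^T · S^{-1} · (x̄ - mu_0):
  S^{-1} · (x̄ - mu_0) = (0.1284, -0.4305),
  (x̄ - mu_0)^T · [...] = (-0.1667)·(0.1284) + (-1.8333)·(-0.4305) = 0.7679.

Step 5 — scale by n: T² = 6 · 0.7679 = 4.6073.

T² ≈ 4.6073


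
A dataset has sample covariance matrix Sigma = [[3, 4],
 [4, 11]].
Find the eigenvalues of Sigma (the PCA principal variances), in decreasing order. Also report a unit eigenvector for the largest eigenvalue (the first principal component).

Step 1 — characteristic polynomial of 2×2 Sigma:
  det(Sigma - λI) = λ² - trace · λ + det = 0.
  trace = 3 + 11 = 14, det = 3·11 - (4)² = 17.
Step 2 — discriminant:
  Δ = trace² - 4·det = 196 - 68 = 128.
Step 3 — eigenvalues:
  λ = (trace ± √Δ)/2 = (14 ± 11.3137)/2,
  λ_1 = 12.6569,  λ_2 = 1.3431.

Step 4 — unit eigenvector for λ_1: solve (Sigma - λ_1 I)v = 0. First row:
  (3 - 12.6569)·v_x + (4)·v_y = 0, i.e. (-9.6569)·v_x + (4)·v_y = 0,
  so v ∝ (b, λ_1 - a) = (4, 9.6569) = u.
  ||u|| = √((4)² + (9.6569)²) = √(109.2548) ≈ 10.4525,
  v_1 = u/||u|| ≈ (0.3827, 0.9239) (||v_1|| = 1).

λ_1 = 12.6569,  λ_2 = 1.3431;  v_1 ≈ (0.3827, 0.9239)


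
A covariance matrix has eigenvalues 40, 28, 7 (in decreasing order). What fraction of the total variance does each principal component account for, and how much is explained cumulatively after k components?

Step 1 — total variance = trace(Sigma) = Σ λ_i = 40 + 28 + 7 = 75.

Step 2 — fraction explained by component i = λ_i / Σ λ:
  PC1: 40/75 = 0.5333
  PC2: 28/75 = 0.3733
  PC3: 7/75 = 0.0933

Step 3 — cumulative fraction after k components = (λ_1 + ... + λ_k) / Σ λ:
  k = 1: 40/75 = 0.5333
  k = 2: (40 + 28)/75 = 68/75 = 0.9067
  k = 3: (40 + 28 + 7)/75 = 75/75 = 1

Summary (fraction, with percent):

explained: PC1 0.5333 (53.33%), PC2 0.3733 (37.33%), PC3 0.0933 (9.33%);  cumulative: 0.5333, 0.9067, 1


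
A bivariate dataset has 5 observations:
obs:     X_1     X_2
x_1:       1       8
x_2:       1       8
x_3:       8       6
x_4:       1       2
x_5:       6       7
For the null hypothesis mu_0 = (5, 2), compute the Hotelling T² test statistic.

Step 1 — sample mean vector:
  mean(X_1) = (1 + 1 + 8 + 1 + 6) / 5 = 17/5 = 3.4
  mean(X_2) = (8 + 8 + 6 + 2 + 7) / 5 = 31/5 = 6.2
  x̄ = (3.4, 6.2),  deviation x̄ - mu_0 = (3.4, 6.2) - (5, 2) = (-1.6, 4.2).

Step 2 — sample covariance matrix, S[i,j] = (1/(n-1)) · Σ_k (x_{k,i} - mean_i) · (x_{k,j} - mean_j), divisor n-1 = 4:
  S[X_1,X_1] = ((-2.4)·(-2.4) + (-2.4)·(-2.4) + (4.6)·(4.6) + (-2.4)·(-2.4) + (2.6)·(2.6)) / 4 = 45.2/4 = 11.3
  S[X_1,X_2] = ((-2.4)·(1.8) + (-2.4)·(1.8) + (4.6)·(-0.2) + (-2.4)·(-4.2) + (2.6)·(0.8)) / 4 = 2.6/4 = 0.65
  S[X_2,X_2] = ((1.8)·(1.8) + (1.8)·(1.8) + (-0.2)·(-0.2) + (-4.2)·(-4.2) + (0.8)·(0.8)) / 4 = 24.8/4 = 6.2
  S = [[11.3, 0.65],
 [0.65, 6.2]].

Step 3 — invert S. det(S) = 11.3·6.2 - (0.65)² = 69.6375.
  S^{-1} = (1/det) · [[d, -b], [-b, a]] = [[0.089, -0.0093],
 [-0.0093, 0.1623]].

Step 4 — quadratic form (x̄ - mu_0)^T · S^{-1} · (x̄ - mu_0):
  S^{-1} · (x̄ - mu_0) = (-0.1817, 0.6965),
  (x̄ - mu_0)^T · [...] = (-1.6)·(-0.1817) + (4.2)·(0.6965) = 3.2158.

Step 5 — scale by n: T² = 5 · 3.2158 = 16.079.

T² ≈ 16.079


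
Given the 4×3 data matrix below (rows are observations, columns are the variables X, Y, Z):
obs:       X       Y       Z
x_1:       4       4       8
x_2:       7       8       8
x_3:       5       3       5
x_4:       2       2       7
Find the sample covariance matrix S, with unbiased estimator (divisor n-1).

Step 1 — column means:
  mean(X) = (4 + 7 + 5 + 2) / 4 = 18/4 = 4.5
  mean(Y) = (4 + 8 + 3 + 2) / 4 = 17/4 = 4.25
  mean(Z) = (8 + 8 + 5 + 7) / 4 = 28/4 = 7

Step 2 — sample covariance S[i,j] = (1/(n-1)) · Σ_k (x_{k,i} - mean_i) · (x_{k,j} - mean_j), with n-1 = 3.
  S[X,X] = ((-0.5)·(-0.5) + (2.5)·(2.5) + (0.5)·(0.5) + (-2.5)·(-2.5)) / 3 = 13/3 = 4.3333
  S[X,Y] = ((-0.5)·(-0.25) + (2.5)·(3.75) + (0.5)·(-1.25) + (-2.5)·(-2.25)) / 3 = 14.5/3 = 4.8333
  S[X,Z] = ((-0.5)·(1) + (2.5)·(1) + (0.5)·(-2) + (-2.5)·(0)) / 3 = 1/3 = 0.3333
  S[Y,Y] = ((-0.25)·(-0.25) + (3.75)·(3.75) + (-1.25)·(-1.25) + (-2.25)·(-2.25)) / 3 = 20.75/3 = 6.9167
  S[Y,Z] = ((-0.25)·(1) + (3.75)·(1) + (-1.25)·(-2) + (-2.25)·(0)) / 3 = 6/3 = 2
  S[Z,Z] = ((1)·(1) + (1)·(1) + (-2)·(-2) + (0)·(0)) / 3 = 6/3 = 2

S is symmetric (S[j,i] = S[i,j]). Assembling:

S = [[4.3333, 4.8333, 0.3333],
 [4.8333, 6.9167, 2],
 [0.3333, 2, 2]]


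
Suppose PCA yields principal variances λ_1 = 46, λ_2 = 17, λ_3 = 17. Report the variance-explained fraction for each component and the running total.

Step 1 — total variance = trace(Sigma) = Σ λ_i = 46 + 17 + 17 = 80.

Step 2 — fraction explained by component i = λ_i / Σ λ:
  PC1: 46/80 = 0.575
  PC2: 17/80 = 0.2125
  PC3: 17/80 = 0.2125

Step 3 — cumulative fraction after k components = (λ_1 + ... + λ_k) / Σ λ:
  k = 1: 46/80 = 0.575
  k = 2: (46 + 17)/80 = 63/80 = 0.7875
  k = 3: (46 + 17 + 17)/80 = 80/80 = 1

Summary (fraction, with percent):

explained: PC1 0.575 (57.5%), PC2 0.2125 (21.25%), PC3 0.2125 (21.25%);  cumulative: 0.575, 0.7875, 1
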